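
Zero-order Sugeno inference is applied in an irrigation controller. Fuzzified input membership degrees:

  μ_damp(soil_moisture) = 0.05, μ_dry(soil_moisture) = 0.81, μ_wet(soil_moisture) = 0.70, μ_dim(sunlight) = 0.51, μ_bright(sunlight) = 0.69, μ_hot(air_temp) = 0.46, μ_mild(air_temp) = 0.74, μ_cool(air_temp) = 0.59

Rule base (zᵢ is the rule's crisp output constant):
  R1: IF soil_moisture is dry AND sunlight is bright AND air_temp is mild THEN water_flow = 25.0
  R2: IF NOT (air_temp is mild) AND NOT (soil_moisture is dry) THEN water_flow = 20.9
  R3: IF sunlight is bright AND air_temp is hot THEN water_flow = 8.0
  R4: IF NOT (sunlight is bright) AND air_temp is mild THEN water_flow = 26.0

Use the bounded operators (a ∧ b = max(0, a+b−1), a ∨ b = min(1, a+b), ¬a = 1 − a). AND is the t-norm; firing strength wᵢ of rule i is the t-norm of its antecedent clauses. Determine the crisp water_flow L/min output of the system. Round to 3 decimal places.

19.318

R1 (z=25.0): dry=0.81, bright=0.69, mild=0.74; AND[max(0, a+b−1)] → w = 0.24
R2 (z=20.9): ¬mild=1−0.74=0.26, ¬dry=1−0.81=0.19; AND[max(0, a+b−1)] → w = 0.00
R3 (z=8.0): bright=0.69, hot=0.46; AND[max(0, a+b−1)] → w = 0.15
R4 (z=26.0): ¬bright=1−0.69=0.31, mild=0.74; AND[max(0, a+b−1)] → w = 0.05
Weighted average = (0.24·25.0 + 0.00·20.9 + 0.15·8.0 + 0.05·26.0) / (0.24 + 0.00 + 0.15 + 0.05)
  = 8.5000 / 0.4400 = 19.318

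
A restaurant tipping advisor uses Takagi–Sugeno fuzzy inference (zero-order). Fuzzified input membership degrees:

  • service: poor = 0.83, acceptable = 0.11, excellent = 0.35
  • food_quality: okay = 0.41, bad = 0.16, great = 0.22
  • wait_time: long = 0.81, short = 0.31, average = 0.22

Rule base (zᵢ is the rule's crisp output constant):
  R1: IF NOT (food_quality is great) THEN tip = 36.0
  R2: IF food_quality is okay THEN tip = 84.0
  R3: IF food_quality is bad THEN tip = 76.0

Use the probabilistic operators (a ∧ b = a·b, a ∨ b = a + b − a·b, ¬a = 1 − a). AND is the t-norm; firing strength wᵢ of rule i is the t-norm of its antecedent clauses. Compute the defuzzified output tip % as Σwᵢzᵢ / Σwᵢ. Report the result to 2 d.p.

R1 (z=36.0): ¬great=1−0.22=0.78 → w = 0.7800
R2 (z=84.0): okay=0.41 → w = 0.4100
R3 (z=76.0): bad=0.16 → w = 0.1600
Weighted average = (0.7800·36.0 + 0.4100·84.0 + 0.1600·76.0) / (0.7800 + 0.4100 + 0.1600)
  = 74.6800 / 1.3500 = 55.32

55.32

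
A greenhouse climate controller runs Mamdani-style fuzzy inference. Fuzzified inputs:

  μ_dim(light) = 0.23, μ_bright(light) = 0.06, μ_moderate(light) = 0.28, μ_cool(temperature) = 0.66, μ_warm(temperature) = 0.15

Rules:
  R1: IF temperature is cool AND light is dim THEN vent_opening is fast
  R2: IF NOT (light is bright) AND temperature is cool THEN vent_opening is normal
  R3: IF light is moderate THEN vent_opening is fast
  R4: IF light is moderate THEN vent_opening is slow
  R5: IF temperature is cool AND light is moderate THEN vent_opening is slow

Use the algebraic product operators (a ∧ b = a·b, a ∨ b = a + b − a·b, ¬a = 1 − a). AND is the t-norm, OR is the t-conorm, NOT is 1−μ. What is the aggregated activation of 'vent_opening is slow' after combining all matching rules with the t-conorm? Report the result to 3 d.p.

0.413

R1: cool=0.66, dim=0.23; AND[a·b] → w = 0.1518
R2: ¬bright=1−0.06=0.94, cool=0.66; AND[a·b] → w = 0.6204
R3: moderate=0.28 → w = 0.2800
R4: moderate=0.28 → w = 0.2800
R5: cool=0.66, moderate=0.28; AND[a·b] → w = 0.1848
Rules with consequent 'slow': {R4, R5} → strengths 0.2800, 0.1848
Aggregate via t-conorm [a + b − a·b]: 0.4131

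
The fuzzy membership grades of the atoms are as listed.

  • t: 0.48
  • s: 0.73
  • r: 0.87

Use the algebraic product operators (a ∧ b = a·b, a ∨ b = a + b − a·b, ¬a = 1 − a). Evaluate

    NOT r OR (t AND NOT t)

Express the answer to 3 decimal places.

NOT r = 1 − 0.8700 = 0.1300
NOT t = 1 − 0.4800 = 0.5200
t AND NOT t = a·b on (0.4800, 0.5200) = 0.2496
NOT r OR (t AND NOT t) = a + b − a·b on (0.1300, 0.2496) = 0.3472

0.347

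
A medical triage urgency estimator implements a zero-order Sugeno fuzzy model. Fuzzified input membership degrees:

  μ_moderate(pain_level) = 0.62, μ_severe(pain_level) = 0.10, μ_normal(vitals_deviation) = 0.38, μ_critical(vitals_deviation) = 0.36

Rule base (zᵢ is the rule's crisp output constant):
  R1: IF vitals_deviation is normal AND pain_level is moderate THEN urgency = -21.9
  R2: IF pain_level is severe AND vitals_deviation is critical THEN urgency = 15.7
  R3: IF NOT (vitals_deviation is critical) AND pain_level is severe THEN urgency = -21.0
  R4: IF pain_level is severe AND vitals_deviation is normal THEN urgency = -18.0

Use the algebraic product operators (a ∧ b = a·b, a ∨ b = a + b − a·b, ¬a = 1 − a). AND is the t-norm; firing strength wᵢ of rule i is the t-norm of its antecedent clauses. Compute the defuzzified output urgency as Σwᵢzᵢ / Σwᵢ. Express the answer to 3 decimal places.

-17.726

R1 (z=-21.9): normal=0.38, moderate=0.62; AND[a·b] → w = 0.2356
R2 (z=15.7): severe=0.10, critical=0.36; AND[a·b] → w = 0.0360
R3 (z=-21.0): ¬critical=1−0.36=0.64, severe=0.10; AND[a·b] → w = 0.0640
R4 (z=-18.0): severe=0.10, normal=0.38; AND[a·b] → w = 0.0380
Weighted average = (0.2356·-21.9 + 0.0360·15.7 + 0.0640·-21.0 + 0.0380·-18.0) / (0.2356 + 0.0360 + 0.0640 + 0.0380)
  = -6.6224 / 0.3736 = -17.726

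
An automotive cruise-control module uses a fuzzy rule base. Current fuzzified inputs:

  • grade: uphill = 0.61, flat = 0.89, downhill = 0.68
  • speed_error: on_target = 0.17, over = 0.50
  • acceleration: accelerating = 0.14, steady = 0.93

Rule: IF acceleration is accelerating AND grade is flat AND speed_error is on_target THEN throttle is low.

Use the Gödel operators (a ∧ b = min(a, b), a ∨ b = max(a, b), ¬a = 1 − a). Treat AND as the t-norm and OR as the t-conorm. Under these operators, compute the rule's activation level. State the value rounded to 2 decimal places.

firing strength: accelerating=0.14, flat=0.89, on_target=0.17; AND[min(a, b)] → w = 0.14

0.14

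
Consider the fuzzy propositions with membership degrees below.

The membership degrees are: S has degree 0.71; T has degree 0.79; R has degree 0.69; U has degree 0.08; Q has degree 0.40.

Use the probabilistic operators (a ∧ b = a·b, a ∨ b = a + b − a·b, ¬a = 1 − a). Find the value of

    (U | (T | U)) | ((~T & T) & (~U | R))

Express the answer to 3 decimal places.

0.851

T | U = a + b − a·b on (0.7900, 0.0800) = 0.8068
U | (T | U) = a + b − a·b on (0.0800, 0.8068) = 0.8223
~T = 1 − 0.7900 = 0.2100
~T & T = a·b on (0.2100, 0.7900) = 0.1659
~U = 1 − 0.0800 = 0.9200
~U | R = a + b − a·b on (0.9200, 0.6900) = 0.9752
(~T & T) & (~U | R) = a·b on (0.1659, 0.9752) = 0.1618
(U | (T | U)) | ((~T & T) & (~U | R)) = a + b − a·b on (0.8223, 0.1618) = 0.8510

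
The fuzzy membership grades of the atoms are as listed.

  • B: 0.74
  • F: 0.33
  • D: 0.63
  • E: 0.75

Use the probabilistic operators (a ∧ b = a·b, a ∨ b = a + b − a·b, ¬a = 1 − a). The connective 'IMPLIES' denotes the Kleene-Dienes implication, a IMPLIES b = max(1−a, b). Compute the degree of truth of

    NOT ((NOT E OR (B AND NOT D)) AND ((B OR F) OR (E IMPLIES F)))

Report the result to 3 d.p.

0.598

NOT E = 1 − 0.7500 = 0.2500
NOT D = 1 − 0.6300 = 0.3700
B AND NOT D = a·b on (0.7400, 0.3700) = 0.2738
NOT E OR (B AND NOT D) = a + b − a·b on (0.2500, 0.2738) = 0.4554
B OR F = a + b − a·b on (0.7400, 0.3300) = 0.8258
E IMPLIES F  [Kleene-Dienes: max(1−a, b)] with a=0.7500, b=0.3300 → 0.3300
(B OR F) OR (E IMPLIES F) = a + b − a·b on (0.8258, 0.3300) = 0.8833
(NOT E OR (B AND NOT D)) AND ((B OR F) OR (E IMPLIES F)) = a·b on (0.4554, 0.8833) = 0.4022
NOT ((NOT E OR (B AND NOT D)) AND ((B OR F) OR (E IMPLIES F))) = 1 − 0.4022 = 0.5978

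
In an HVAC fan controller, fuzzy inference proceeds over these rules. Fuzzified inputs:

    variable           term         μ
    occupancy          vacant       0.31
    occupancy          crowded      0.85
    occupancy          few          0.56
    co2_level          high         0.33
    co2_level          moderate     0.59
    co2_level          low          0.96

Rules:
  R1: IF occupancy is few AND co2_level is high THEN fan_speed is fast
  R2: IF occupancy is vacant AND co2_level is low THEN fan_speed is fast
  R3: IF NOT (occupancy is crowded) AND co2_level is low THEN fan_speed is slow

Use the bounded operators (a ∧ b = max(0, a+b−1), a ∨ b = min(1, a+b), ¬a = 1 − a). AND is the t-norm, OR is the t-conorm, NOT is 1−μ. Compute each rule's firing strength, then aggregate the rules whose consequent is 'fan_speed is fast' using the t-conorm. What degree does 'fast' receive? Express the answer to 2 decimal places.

0.27

R1: few=0.56, high=0.33; AND[max(0, a+b−1)] → w = 0.00
R2: vacant=0.31, low=0.96; AND[max(0, a+b−1)] → w = 0.27
R3: ¬crowded=1−0.85=0.15, low=0.96; AND[max(0, a+b−1)] → w = 0.11
Rules with consequent 'fast': {R1, R2} → strengths 0.00, 0.27
Aggregate via t-conorm [min(1, a+b)]: 0.27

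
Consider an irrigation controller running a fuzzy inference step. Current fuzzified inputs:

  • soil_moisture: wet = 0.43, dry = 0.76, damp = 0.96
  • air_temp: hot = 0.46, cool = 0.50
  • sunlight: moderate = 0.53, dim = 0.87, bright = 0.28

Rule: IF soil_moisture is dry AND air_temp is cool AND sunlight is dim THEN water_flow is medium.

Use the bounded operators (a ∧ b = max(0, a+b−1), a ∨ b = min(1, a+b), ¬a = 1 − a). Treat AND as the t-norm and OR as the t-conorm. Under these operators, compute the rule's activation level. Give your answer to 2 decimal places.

0.13

firing strength: dry=0.76, cool=0.50, dim=0.87; AND[max(0, a+b−1)] → w = 0.13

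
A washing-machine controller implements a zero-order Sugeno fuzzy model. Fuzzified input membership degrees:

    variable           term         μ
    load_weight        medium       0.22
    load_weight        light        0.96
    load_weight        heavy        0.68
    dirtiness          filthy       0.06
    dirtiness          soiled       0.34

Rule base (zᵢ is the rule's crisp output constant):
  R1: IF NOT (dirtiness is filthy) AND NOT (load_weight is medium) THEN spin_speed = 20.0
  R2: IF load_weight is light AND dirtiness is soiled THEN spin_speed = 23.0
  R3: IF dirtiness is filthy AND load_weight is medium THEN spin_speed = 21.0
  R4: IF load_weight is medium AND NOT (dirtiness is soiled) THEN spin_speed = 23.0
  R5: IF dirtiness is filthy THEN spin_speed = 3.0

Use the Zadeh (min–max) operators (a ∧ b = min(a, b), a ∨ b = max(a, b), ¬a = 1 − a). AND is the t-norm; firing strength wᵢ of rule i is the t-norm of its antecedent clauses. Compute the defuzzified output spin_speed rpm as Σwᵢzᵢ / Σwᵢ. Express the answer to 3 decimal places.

R1 (z=20.0): ¬filthy=1−0.06=0.94, ¬medium=1−0.22=0.78; AND[min(a, b)] → w = 0.78
R2 (z=23.0): light=0.96, soiled=0.34; AND[min(a, b)] → w = 0.34
R3 (z=21.0): filthy=0.06, medium=0.22; AND[min(a, b)] → w = 0.06
R4 (z=23.0): medium=0.22, ¬soiled=1−0.34=0.66; AND[min(a, b)] → w = 0.22
R5 (z=3.0): filthy=0.06 → w = 0.06
Weighted average = (0.78·20.0 + 0.34·23.0 + 0.06·21.0 + 0.22·23.0 + 0.06·3.0) / (0.78 + 0.34 + 0.06 + 0.22 + 0.06)
  = 29.9200 / 1.4600 = 20.493

20.493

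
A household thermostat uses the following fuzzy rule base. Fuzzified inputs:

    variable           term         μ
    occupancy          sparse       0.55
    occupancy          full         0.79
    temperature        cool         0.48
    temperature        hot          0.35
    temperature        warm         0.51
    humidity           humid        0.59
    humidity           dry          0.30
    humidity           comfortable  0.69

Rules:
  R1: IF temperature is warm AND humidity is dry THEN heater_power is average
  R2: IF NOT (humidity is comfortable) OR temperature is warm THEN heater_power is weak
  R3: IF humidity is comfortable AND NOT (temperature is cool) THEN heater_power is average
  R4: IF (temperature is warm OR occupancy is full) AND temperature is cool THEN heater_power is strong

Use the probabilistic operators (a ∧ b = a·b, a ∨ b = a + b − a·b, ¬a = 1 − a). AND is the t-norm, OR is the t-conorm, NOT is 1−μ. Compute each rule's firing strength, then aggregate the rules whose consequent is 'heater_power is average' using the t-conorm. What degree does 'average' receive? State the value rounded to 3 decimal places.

0.457

R1: warm=0.51, dry=0.30; AND[a·b] → w = 0.1530
R2: ¬comfortable=1−0.69=0.31, warm=0.51; OR[a + b − a·b] → w = 0.6619
R3: comfortable=0.69, ¬cool=1−0.48=0.52; AND[a·b] → w = 0.3588
R4: (warm=0.51 OR full=0.79) = 0.8971; AND[a·b] with cool=0.48 → w = 0.4306
Rules with consequent 'average': {R1, R3} → strengths 0.1530, 0.3588
Aggregate via t-conorm [a + b − a·b]: 0.4569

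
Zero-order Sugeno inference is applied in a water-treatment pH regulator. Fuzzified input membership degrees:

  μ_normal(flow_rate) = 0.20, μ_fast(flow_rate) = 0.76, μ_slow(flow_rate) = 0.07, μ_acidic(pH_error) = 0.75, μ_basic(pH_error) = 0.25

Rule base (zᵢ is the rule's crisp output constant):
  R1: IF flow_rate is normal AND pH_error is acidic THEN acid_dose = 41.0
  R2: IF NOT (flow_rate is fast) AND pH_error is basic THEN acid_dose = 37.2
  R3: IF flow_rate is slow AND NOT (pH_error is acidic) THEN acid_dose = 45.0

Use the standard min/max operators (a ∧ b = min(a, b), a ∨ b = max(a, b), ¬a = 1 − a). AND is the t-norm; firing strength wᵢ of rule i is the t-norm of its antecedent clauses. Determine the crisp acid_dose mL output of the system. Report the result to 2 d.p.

R1 (z=41.0): normal=0.20, acidic=0.75; AND[min(a, b)] → w = 0.20
R2 (z=37.2): ¬fast=1−0.76=0.24, basic=0.25; AND[min(a, b)] → w = 0.24
R3 (z=45.0): slow=0.07, ¬acidic=1−0.75=0.25; AND[min(a, b)] → w = 0.07
Weighted average = (0.20·41.0 + 0.24·37.2 + 0.07·45.0) / (0.20 + 0.24 + 0.07)
  = 20.2780 / 0.5100 = 39.76

39.76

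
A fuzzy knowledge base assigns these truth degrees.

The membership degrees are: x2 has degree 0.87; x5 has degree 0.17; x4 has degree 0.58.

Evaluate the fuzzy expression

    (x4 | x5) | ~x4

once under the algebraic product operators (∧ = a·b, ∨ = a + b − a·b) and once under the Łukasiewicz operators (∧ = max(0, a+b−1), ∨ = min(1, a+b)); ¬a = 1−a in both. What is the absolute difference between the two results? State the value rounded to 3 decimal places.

0.202

Under algebraic product:
  x4 | x5 = a + b − a·b on (0.5800, 0.1700) = 0.6514
  ~x4 = 1 − 0.5800 = 0.4200
  (x4 | x5) | ~x4 = a + b − a·b on (0.6514, 0.4200) = 0.7978
  → value = 0.7978
Under Łukasiewicz:
  x4 | x5 = min(1, a+b) on (0.58, 0.17) = 0.75
  ~x4 = 1 − 0.58 = 0.42
  (x4 | x5) | ~x4 = min(1, a+b) on (0.75, 0.42) = 1.00
  → value = 1.0000
|0.7978 − 1.0000| = 0.202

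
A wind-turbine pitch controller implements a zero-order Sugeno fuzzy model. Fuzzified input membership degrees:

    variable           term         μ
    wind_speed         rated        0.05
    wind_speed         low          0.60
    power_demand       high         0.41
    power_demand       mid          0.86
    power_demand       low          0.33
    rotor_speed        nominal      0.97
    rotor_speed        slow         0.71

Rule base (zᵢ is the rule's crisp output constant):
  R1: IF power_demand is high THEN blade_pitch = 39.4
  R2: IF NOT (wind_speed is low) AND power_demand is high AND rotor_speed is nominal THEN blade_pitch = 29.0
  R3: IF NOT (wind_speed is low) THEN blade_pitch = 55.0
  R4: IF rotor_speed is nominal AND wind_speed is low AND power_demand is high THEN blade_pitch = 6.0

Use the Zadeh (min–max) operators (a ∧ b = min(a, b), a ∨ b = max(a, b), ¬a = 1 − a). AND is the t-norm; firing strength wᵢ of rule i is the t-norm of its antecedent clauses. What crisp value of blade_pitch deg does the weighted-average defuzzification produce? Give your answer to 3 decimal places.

32.231

R1 (z=39.4): high=0.41 → w = 0.41
R2 (z=29.0): ¬low=1−0.60=0.40, high=0.41, nominal=0.97; AND[min(a, b)] → w = 0.40
R3 (z=55.0): ¬low=1−0.60=0.40 → w = 0.40
R4 (z=6.0): nominal=0.97, low=0.60, high=0.41; AND[min(a, b)] → w = 0.41
Weighted average = (0.41·39.4 + 0.40·29.0 + 0.40·55.0 + 0.41·6.0) / (0.41 + 0.40 + 0.40 + 0.41)
  = 52.2140 / 1.6200 = 32.231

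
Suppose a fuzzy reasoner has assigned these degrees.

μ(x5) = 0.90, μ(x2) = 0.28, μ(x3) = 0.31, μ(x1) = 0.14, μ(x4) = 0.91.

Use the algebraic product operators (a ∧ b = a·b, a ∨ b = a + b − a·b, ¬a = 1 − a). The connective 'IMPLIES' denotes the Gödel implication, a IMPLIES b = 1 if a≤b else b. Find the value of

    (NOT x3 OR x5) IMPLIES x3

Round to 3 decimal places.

NOT x3 = 1 − 0.3100 = 0.6900
NOT x3 OR x5 = a + b − a·b on (0.6900, 0.9000) = 0.9690
(NOT x3 OR x5) IMPLIES x3  [Gödel: 1 if a≤b else b] with a=0.9690, b=0.3100 → 0.3100

0.310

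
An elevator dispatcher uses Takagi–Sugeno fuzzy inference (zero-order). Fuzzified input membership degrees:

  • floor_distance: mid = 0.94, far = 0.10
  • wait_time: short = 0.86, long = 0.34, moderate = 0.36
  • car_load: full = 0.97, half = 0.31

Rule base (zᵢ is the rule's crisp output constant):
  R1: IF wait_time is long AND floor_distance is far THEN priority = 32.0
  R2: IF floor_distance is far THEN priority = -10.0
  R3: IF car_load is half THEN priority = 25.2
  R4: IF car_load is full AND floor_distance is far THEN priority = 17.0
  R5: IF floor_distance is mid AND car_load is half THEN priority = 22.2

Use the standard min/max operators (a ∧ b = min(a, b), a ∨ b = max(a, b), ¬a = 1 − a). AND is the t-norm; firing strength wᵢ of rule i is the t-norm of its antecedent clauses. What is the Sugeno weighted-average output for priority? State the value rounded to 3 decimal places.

R1 (z=32.0): long=0.34, far=0.10; AND[min(a, b)] → w = 0.10
R2 (z=-10.0): far=0.10 → w = 0.10
R3 (z=25.2): half=0.31 → w = 0.31
R4 (z=17.0): full=0.97, far=0.10; AND[min(a, b)] → w = 0.10
R5 (z=22.2): mid=0.94, half=0.31; AND[min(a, b)] → w = 0.31
Weighted average = (0.10·32.0 + 0.10·-10.0 + 0.31·25.2 + 0.10·17.0 + 0.31·22.2) / (0.10 + 0.10 + 0.31 + 0.10 + 0.31)
  = 18.5940 / 0.9200 = 20.211

20.211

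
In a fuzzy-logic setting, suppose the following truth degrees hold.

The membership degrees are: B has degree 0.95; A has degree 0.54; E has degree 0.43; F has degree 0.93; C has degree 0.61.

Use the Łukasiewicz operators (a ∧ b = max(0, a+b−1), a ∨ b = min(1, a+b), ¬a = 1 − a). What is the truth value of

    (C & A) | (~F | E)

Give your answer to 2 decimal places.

0.65

C & A = max(0, a+b−1) on (0.61, 0.54) = 0.15
~F = 1 − 0.93 = 0.07
~F | E = min(1, a+b) on (0.07, 0.43) = 0.50
(C & A) | (~F | E) = min(1, a+b) on (0.15, 0.50) = 0.65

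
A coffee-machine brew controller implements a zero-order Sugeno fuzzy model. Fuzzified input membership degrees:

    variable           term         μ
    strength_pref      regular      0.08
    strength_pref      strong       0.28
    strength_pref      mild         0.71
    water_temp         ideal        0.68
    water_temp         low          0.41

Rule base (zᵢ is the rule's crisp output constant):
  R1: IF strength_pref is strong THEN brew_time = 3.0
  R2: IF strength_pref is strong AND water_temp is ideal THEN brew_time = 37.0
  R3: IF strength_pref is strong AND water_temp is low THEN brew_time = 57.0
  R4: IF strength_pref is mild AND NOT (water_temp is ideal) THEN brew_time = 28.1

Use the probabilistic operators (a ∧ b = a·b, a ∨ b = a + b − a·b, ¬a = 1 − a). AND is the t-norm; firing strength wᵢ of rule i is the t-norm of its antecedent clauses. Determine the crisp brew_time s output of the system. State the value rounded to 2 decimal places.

25.62

R1 (z=3.0): strong=0.28 → w = 0.2800
R2 (z=37.0): strong=0.28, ideal=0.68; AND[a·b] → w = 0.1904
R3 (z=57.0): strong=0.28, low=0.41; AND[a·b] → w = 0.1148
R4 (z=28.1): mild=0.71, ¬ideal=1−0.68=0.32; AND[a·b] → w = 0.2272
Weighted average = (0.2800·3.0 + 0.1904·37.0 + 0.1148·57.0 + 0.2272·28.1) / (0.2800 + 0.1904 + 0.1148 + 0.2272)
  = 20.8127 / 0.8124 = 25.62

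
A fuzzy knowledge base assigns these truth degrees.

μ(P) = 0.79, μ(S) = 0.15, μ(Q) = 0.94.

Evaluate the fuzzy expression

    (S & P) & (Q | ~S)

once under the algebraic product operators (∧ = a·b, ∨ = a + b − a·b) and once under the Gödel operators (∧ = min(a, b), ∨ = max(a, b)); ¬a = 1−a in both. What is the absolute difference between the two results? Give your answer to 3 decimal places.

Under algebraic product:
  S & P = a·b on (0.1500, 0.7900) = 0.1185
  ~S = 1 − 0.1500 = 0.8500
  Q | ~S = a + b − a·b on (0.9400, 0.8500) = 0.9910
  (S & P) & (Q | ~S) = a·b on (0.1185, 0.9910) = 0.1174
  → value = 0.1174
Under Gödel:
  S & P = min(a, b) on (0.15, 0.79) = 0.15
  ~S = 1 − 0.15 = 0.85
  Q | ~S = max(a, b) on (0.94, 0.85) = 0.94
  (S & P) & (Q | ~S) = min(a, b) on (0.15, 0.94) = 0.15
  → value = 0.1500
|0.1174 − 0.1500| = 0.033

0.033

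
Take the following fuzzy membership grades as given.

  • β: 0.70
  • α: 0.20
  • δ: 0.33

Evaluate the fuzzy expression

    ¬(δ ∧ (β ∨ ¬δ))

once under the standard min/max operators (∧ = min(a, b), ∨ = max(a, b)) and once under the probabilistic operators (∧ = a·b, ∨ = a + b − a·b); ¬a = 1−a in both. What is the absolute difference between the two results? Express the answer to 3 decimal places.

0.033

Under standard min/max:
  ¬δ = 1 − 0.33 = 0.67
  β ∨ ¬δ = max(a, b) on (0.70, 0.67) = 0.70
  δ ∧ (β ∨ ¬δ) = min(a, b) on (0.33, 0.70) = 0.33
  ¬(δ ∧ (β ∨ ¬δ)) = 1 − 0.33 = 0.67
  → value = 0.6700
Under probabilistic:
  ¬δ = 1 − 0.3300 = 0.6700
  β ∨ ¬δ = a + b − a·b on (0.7000, 0.6700) = 0.9010
  δ ∧ (β ∨ ¬δ) = a·b on (0.3300, 0.9010) = 0.2973
  ¬(δ ∧ (β ∨ ¬δ)) = 1 − 0.2973 = 0.7027
  → value = 0.7027
|0.6700 − 0.7027| = 0.033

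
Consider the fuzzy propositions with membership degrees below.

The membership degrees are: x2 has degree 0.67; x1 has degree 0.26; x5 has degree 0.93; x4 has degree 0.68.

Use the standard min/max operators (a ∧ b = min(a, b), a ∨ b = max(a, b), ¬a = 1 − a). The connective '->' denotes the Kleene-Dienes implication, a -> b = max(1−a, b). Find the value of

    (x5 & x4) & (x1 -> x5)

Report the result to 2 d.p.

x5 & x4 = min(a, b) on (0.93, 0.68) = 0.68
x1 -> x5  [Kleene-Dienes: max(1−a, b)] with a=0.26, b=0.93 → 0.93
(x5 & x4) & (x1 -> x5) = min(a, b) on (0.68, 0.93) = 0.68

0.68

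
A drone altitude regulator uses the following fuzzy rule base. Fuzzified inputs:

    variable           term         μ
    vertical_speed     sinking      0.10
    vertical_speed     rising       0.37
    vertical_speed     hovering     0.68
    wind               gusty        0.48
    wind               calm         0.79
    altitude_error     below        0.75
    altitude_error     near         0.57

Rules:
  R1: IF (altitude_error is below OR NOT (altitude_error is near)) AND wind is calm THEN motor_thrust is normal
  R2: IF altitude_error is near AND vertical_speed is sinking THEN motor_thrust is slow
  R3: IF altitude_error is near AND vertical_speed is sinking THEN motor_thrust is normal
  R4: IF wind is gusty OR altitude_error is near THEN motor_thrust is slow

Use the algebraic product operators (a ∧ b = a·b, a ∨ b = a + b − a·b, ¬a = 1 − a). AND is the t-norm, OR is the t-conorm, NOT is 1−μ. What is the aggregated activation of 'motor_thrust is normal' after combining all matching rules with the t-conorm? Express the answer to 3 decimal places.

0.696

R1: (below=0.75 OR ¬near=1−0.57=0.43) = 0.8575; AND[a·b] with calm=0.79 → w = 0.6774
R2: near=0.57, sinking=0.10; AND[a·b] → w = 0.0570
R3: near=0.57, sinking=0.10; AND[a·b] → w = 0.0570
R4: gusty=0.48, near=0.57; OR[a + b − a·b] → w = 0.7764
Rules with consequent 'normal': {R1, R3} → strengths 0.6774, 0.0570
Aggregate via t-conorm [a + b − a·b]: 0.6958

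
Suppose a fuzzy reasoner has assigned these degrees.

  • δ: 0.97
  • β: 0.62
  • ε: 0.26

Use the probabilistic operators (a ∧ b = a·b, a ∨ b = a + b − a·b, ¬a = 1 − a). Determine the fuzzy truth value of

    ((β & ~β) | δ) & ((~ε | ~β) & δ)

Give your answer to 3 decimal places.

~β = 1 − 0.6200 = 0.3800
β & ~β = a·b on (0.6200, 0.3800) = 0.2356
(β & ~β) | δ = a + b − a·b on (0.2356, 0.9700) = 0.9771
~ε = 1 − 0.2600 = 0.7400
~β = 1 − 0.6200 = 0.3800
~ε | ~β = a + b − a·b on (0.7400, 0.3800) = 0.8388
(~ε | ~β) & δ = a·b on (0.8388, 0.9700) = 0.8136
((β & ~β) | δ) & ((~ε | ~β) & δ) = a·b on (0.9771, 0.8136) = 0.7950

0.795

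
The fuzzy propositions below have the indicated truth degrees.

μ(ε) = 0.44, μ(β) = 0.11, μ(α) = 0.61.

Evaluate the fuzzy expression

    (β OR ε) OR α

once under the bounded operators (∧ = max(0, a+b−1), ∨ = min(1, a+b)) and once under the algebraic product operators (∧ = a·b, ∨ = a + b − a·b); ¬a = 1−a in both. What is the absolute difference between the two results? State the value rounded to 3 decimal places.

Under bounded:
  β OR ε = min(1, a+b) on (0.11, 0.44) = 0.55
  (β OR ε) OR α = min(1, a+b) on (0.55, 0.61) = 1.00
  → value = 1.0000
Under algebraic product:
  β OR ε = a + b − a·b on (0.1100, 0.4400) = 0.5016
  (β OR ε) OR α = a + b − a·b on (0.5016, 0.6100) = 0.8056
  → value = 0.8056
|1.0000 − 0.8056| = 0.194

0.194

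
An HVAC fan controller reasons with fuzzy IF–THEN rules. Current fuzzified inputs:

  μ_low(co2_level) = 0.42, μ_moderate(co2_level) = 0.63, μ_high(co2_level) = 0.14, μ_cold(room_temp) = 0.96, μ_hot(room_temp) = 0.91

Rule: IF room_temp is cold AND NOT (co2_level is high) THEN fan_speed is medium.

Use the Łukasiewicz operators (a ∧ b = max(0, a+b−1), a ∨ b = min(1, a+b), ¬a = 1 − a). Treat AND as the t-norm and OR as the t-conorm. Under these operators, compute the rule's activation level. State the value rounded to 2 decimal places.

firing strength: cold=0.96, ¬high=1−0.14=0.86; AND[max(0, a+b−1)] → w = 0.82

0.82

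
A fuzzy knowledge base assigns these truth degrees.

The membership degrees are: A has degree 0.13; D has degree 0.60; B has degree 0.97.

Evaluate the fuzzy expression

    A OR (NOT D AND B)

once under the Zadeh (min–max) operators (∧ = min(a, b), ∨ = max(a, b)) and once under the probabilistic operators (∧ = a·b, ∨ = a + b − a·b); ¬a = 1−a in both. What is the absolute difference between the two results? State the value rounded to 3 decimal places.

Under Zadeh (min–max):
  NOT D = 1 − 0.60 = 0.40
  NOT D AND B = min(a, b) on (0.40, 0.97) = 0.40
  A OR (NOT D AND B) = max(a, b) on (0.13, 0.40) = 0.40
  → value = 0.4000
Under probabilistic:
  NOT D = 1 − 0.6000 = 0.4000
  NOT D AND B = a·b on (0.4000, 0.9700) = 0.3880
  A OR (NOT D AND B) = a + b − a·b on (0.1300, 0.3880) = 0.4676
  → value = 0.4676
|0.4000 − 0.4676| = 0.068

0.068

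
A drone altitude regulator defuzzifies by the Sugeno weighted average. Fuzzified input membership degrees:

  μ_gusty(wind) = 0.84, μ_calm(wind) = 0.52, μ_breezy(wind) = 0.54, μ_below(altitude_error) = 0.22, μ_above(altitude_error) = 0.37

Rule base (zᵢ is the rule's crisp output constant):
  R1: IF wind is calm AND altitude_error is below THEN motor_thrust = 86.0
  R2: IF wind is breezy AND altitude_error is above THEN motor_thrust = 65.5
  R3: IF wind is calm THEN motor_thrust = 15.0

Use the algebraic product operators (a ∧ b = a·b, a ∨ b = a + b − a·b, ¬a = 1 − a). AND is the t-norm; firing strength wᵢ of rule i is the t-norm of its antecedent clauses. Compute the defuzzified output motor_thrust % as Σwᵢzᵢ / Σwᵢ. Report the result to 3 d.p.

36.832

R1 (z=86.0): calm=0.52, below=0.22; AND[a·b] → w = 0.1144
R2 (z=65.5): breezy=0.54, above=0.37; AND[a·b] → w = 0.1998
R3 (z=15.0): calm=0.52 → w = 0.5200
Weighted average = (0.1144·86.0 + 0.1998·65.5 + 0.5200·15.0) / (0.1144 + 0.1998 + 0.5200)
  = 30.7253 / 0.8342 = 36.832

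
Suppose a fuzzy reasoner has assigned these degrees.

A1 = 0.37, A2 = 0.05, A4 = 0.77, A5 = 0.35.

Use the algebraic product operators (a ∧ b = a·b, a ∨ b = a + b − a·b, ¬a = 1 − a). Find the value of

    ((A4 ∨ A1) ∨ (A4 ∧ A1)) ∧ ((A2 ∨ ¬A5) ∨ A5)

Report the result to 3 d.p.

0.703

A4 ∨ A1 = a + b − a·b on (0.7700, 0.3700) = 0.8551
A4 ∧ A1 = a·b on (0.7700, 0.3700) = 0.2849
(A4 ∨ A1) ∨ (A4 ∧ A1) = a + b − a·b on (0.8551, 0.2849) = 0.8964
¬A5 = 1 − 0.3500 = 0.6500
A2 ∨ ¬A5 = a + b − a·b on (0.0500, 0.6500) = 0.6675
(A2 ∨ ¬A5) ∨ A5 = a + b − a·b on (0.6675, 0.3500) = 0.7839
((A4 ∨ A1) ∨ (A4 ∧ A1)) ∧ ((A2 ∨ ¬A5) ∨ A5) = a·b on (0.8964, 0.7839) = 0.7027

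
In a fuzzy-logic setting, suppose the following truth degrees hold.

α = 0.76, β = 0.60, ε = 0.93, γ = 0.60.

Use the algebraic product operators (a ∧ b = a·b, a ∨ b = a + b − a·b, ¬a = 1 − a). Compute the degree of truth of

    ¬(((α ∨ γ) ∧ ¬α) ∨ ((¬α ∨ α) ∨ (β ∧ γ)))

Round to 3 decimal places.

α ∨ γ = a + b − a·b on (0.7600, 0.6000) = 0.9040
¬α = 1 − 0.7600 = 0.2400
(α ∨ γ) ∧ ¬α = a·b on (0.9040, 0.2400) = 0.2170
¬α = 1 − 0.7600 = 0.2400
¬α ∨ α = a + b − a·b on (0.2400, 0.7600) = 0.8176
β ∧ γ = a·b on (0.6000, 0.6000) = 0.3600
(¬α ∨ α) ∨ (β ∧ γ) = a + b − a·b on (0.8176, 0.3600) = 0.8833
((α ∨ γ) ∧ ¬α) ∨ ((¬α ∨ α) ∨ (β ∧ γ)) = a + b − a·b on (0.2170, 0.8833) = 0.9086
¬(((α ∨ γ) ∧ ¬α) ∨ ((¬α ∨ α) ∨ (β ∧ γ))) = 1 − 0.9086 = 0.0914

0.091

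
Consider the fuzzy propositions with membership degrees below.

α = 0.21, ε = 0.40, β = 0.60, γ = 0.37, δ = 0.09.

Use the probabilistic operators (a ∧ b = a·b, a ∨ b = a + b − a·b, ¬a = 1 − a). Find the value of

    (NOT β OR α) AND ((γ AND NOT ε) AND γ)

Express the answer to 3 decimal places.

NOT β = 1 − 0.6000 = 0.4000
NOT β OR α = a + b − a·b on (0.4000, 0.2100) = 0.5260
NOT ε = 1 − 0.4000 = 0.6000
γ AND NOT ε = a·b on (0.3700, 0.6000) = 0.2220
(γ AND NOT ε) AND γ = a·b on (0.2220, 0.3700) = 0.0821
(NOT β OR α) AND ((γ AND NOT ε) AND γ) = a·b on (0.5260, 0.0821) = 0.0432

0.043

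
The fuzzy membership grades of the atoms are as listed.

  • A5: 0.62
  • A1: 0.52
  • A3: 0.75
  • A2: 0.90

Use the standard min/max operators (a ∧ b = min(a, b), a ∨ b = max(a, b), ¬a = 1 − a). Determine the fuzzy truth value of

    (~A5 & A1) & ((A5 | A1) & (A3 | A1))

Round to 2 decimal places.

~A5 = 1 − 0.62 = 0.38
~A5 & A1 = min(a, b) on (0.38, 0.52) = 0.38
A5 | A1 = max(a, b) on (0.62, 0.52) = 0.62
A3 | A1 = max(a, b) on (0.75, 0.52) = 0.75
(A5 | A1) & (A3 | A1) = min(a, b) on (0.62, 0.75) = 0.62
(~A5 & A1) & ((A5 | A1) & (A3 | A1)) = min(a, b) on (0.38, 0.62) = 0.38

0.38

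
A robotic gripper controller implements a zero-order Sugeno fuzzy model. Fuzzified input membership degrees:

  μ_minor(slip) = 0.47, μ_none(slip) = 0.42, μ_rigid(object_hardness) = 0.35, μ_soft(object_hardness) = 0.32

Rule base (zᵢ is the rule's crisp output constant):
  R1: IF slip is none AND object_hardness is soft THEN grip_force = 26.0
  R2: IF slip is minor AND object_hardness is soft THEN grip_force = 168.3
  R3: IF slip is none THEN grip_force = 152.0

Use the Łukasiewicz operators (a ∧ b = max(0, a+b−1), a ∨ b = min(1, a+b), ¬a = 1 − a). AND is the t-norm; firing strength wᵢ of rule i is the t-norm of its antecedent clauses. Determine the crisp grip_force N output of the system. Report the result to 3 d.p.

R1 (z=26.0): none=0.42, soft=0.32; AND[max(0, a+b−1)] → w = 0.00
R2 (z=168.3): minor=0.47, soft=0.32; AND[max(0, a+b−1)] → w = 0.00
R3 (z=152.0): none=0.42 → w = 0.42
Weighted average = (0.00·26.0 + 0.00·168.3 + 0.42·152.0) / (0.00 + 0.00 + 0.42)
  = 63.8400 / 0.4200 = 152.000

152.000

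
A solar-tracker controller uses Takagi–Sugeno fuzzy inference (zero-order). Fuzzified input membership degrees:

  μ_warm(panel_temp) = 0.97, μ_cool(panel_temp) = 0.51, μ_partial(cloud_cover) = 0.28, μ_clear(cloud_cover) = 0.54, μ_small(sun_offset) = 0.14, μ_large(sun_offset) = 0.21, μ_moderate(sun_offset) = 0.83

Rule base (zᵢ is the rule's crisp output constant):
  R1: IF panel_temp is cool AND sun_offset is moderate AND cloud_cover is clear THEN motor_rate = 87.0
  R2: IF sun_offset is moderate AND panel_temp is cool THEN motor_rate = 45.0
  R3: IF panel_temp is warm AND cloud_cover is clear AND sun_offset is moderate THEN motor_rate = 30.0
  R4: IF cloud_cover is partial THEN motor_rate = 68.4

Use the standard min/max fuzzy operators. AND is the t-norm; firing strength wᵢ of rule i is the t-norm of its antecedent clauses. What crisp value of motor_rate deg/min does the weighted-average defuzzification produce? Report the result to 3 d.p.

55.800

R1 (z=87.0): cool=0.51, moderate=0.83, clear=0.54; AND[min(a, b)] → w = 0.51
R2 (z=45.0): moderate=0.83, cool=0.51; AND[min(a, b)] → w = 0.51
R3 (z=30.0): warm=0.97, clear=0.54, moderate=0.83; AND[min(a, b)] → w = 0.54
R4 (z=68.4): partial=0.28 → w = 0.28
Weighted average = (0.51·87.0 + 0.51·45.0 + 0.54·30.0 + 0.28·68.4) / (0.51 + 0.51 + 0.54 + 0.28)
  = 102.6720 / 1.8400 = 55.800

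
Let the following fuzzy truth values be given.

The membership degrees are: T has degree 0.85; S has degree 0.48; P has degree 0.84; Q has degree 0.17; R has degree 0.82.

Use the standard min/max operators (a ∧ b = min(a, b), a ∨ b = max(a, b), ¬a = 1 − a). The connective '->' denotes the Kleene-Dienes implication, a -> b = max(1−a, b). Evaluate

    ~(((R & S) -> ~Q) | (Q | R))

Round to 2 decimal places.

R & S = min(a, b) on (0.82, 0.48) = 0.48
~Q = 1 − 0.17 = 0.83
(R & S) -> ~Q  [Kleene-Dienes: max(1−a, b)] with a=0.48, b=0.83 → 0.83
Q | R = max(a, b) on (0.17, 0.82) = 0.82
((R & S) -> ~Q) | (Q | R) = max(a, b) on (0.83, 0.82) = 0.83
~(((R & S) -> ~Q) | (Q | R)) = 1 − 0.83 = 0.17

0.17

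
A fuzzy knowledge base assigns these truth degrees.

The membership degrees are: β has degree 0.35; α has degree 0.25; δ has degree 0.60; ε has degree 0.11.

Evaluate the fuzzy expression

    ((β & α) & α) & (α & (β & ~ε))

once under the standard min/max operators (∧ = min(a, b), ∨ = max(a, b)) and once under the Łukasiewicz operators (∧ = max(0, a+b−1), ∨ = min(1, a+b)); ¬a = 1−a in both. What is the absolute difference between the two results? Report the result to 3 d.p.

Under standard min/max:
  β & α = min(a, b) on (0.35, 0.25) = 0.25
  (β & α) & α = min(a, b) on (0.25, 0.25) = 0.25
  ~ε = 1 − 0.11 = 0.89
  β & ~ε = min(a, b) on (0.35, 0.89) = 0.35
  α & (β & ~ε) = min(a, b) on (0.25, 0.35) = 0.25
  ((β & α) & α) & (α & (β & ~ε)) = min(a, b) on (0.25, 0.25) = 0.25
  → value = 0.2500
Under Łukasiewicz:
  β & α = max(0, a+b−1) on (0.35, 0.25) = 0.00
  (β & α) & α = max(0, a+b−1) on (0.00, 0.25) = 0.00
  ~ε = 1 − 0.11 = 0.89
  β & ~ε = max(0, a+b−1) on (0.35, 0.89) = 0.24
  α & (β & ~ε) = max(0, a+b−1) on (0.25, 0.24) = 0.00
  ((β & α) & α) & (α & (β & ~ε)) = max(0, a+b−1) on (0.00, 0.00) = 0.00
  → value = 0.0000
|0.2500 − 0.0000| = 0.250

0.250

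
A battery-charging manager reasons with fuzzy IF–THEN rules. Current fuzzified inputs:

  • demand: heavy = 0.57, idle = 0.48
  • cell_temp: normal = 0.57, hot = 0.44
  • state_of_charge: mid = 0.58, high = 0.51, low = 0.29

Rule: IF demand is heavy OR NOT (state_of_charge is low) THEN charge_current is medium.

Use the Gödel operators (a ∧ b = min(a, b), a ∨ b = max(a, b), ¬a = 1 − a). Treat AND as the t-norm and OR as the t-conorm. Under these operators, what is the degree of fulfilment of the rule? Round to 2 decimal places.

firing strength: heavy=0.57, ¬low=1−0.29=0.71; OR[max(a, b)] → w = 0.71

0.71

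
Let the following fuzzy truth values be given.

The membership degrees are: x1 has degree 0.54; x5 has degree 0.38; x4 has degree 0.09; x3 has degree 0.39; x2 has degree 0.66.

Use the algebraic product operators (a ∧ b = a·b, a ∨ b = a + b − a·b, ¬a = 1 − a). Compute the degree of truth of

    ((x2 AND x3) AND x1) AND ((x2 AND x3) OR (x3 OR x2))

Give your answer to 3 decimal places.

x2 AND x3 = a·b on (0.6600, 0.3900) = 0.2574
(x2 AND x3) AND x1 = a·b on (0.2574, 0.5400) = 0.1390
x2 AND x3 = a·b on (0.6600, 0.3900) = 0.2574
x3 OR x2 = a + b − a·b on (0.3900, 0.6600) = 0.7926
(x2 AND x3) OR (x3 OR x2) = a + b − a·b on (0.2574, 0.7926) = 0.8460
((x2 AND x3) AND x1) AND ((x2 AND x3) OR (x3 OR x2)) = a·b on (0.1390, 0.8460) = 0.1176

0.118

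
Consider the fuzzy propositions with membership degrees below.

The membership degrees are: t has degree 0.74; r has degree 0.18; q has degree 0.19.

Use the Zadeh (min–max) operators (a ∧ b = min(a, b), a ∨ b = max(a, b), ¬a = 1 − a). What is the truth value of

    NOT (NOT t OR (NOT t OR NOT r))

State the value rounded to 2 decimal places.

0.18

NOT t = 1 − 0.74 = 0.26
NOT t = 1 − 0.74 = 0.26
NOT r = 1 − 0.18 = 0.82
NOT t OR NOT r = max(a, b) on (0.26, 0.82) = 0.82
NOT t OR (NOT t OR NOT r) = max(a, b) on (0.26, 0.82) = 0.82
NOT (NOT t OR (NOT t OR NOT r)) = 1 − 0.82 = 0.18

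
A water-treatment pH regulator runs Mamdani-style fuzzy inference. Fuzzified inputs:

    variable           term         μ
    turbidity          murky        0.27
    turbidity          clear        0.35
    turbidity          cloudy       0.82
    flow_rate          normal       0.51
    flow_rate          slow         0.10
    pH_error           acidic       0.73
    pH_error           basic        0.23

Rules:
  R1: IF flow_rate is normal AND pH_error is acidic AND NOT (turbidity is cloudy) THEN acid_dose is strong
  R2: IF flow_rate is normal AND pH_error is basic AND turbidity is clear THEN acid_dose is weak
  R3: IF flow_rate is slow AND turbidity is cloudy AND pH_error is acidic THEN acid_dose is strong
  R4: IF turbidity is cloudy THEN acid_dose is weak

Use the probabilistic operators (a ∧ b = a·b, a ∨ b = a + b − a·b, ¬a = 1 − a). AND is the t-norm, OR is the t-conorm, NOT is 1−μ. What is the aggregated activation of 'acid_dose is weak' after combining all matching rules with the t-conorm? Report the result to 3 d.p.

0.827

R1: normal=0.51, acidic=0.73, ¬cloudy=1−0.82=0.18; AND[a·b] → w = 0.0670
R2: normal=0.51, basic=0.23, clear=0.35; AND[a·b] → w = 0.0411
R3: slow=0.10, cloudy=0.82, acidic=0.73; AND[a·b] → w = 0.0599
R4: cloudy=0.82 → w = 0.8200
Rules with consequent 'weak': {R2, R4} → strengths 0.0411, 0.8200
Aggregate via t-conorm [a + b − a·b]: 0.8274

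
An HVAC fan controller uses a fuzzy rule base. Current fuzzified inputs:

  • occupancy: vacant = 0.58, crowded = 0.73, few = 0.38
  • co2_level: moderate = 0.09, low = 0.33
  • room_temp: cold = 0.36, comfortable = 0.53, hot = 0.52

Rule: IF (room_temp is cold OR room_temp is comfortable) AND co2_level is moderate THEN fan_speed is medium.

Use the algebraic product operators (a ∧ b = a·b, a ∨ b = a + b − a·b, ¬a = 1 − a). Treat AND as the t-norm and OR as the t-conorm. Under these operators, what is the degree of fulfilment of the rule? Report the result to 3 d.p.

0.063

firing strength: (cold=0.36 OR comfortable=0.53) = 0.6992; AND[a·b] with moderate=0.09 → w = 0.0629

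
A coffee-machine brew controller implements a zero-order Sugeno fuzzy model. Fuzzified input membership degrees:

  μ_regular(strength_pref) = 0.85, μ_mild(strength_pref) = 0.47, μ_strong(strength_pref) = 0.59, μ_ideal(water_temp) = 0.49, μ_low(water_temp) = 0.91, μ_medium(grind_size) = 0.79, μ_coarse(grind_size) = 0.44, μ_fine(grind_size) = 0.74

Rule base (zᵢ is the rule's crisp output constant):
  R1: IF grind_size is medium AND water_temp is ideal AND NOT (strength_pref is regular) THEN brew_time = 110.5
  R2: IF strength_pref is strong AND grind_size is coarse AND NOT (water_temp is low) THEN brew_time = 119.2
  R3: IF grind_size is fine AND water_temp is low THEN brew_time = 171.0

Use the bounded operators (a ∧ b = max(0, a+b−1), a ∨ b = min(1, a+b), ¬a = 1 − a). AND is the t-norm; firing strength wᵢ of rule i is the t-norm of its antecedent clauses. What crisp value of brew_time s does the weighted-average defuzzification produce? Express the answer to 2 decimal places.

R1 (z=110.5): medium=0.79, ideal=0.49, ¬regular=1−0.85=0.15; AND[max(0, a+b−1)] → w = 0.00
R2 (z=119.2): strong=0.59, coarse=0.44, ¬low=1−0.91=0.09; AND[max(0, a+b−1)] → w = 0.00
R3 (z=171.0): fine=0.74, low=0.91; AND[max(0, a+b−1)] → w = 0.65
Weighted average = (0.00·110.5 + 0.00·119.2 + 0.65·171.0) / (0.00 + 0.00 + 0.65)
  = 111.1500 / 0.6500 = 171.00

171.00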